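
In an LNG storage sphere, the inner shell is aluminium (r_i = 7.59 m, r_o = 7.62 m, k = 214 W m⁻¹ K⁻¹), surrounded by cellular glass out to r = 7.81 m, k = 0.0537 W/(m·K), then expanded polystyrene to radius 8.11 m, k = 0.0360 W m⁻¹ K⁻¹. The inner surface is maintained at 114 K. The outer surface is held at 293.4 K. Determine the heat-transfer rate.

Q = 11800 W

Series thermal resistances, inner to outer:
  R_aluminium = (1/7.59 − 1/7.62)/(4πk) = 5.187×10^-4/(4π·214) = 1.929×10^-7 K/W
  R_cellular glass = (1/7.62 − 1/7.81)/(4πk) = 0.003193/(4π·0.0537) = 0.004731 K/W
  R_expanded polystyrene = (1/7.81 − 1/8.11)/(4πk) = 0.004736/(4π·0.0360) = 0.01047 K/W
ΣR = 1.929×10^-7 + 0.004731 + 0.01047 = 0.01520 K/W
Q = ΔT/ΣR = (114 K − 293.4 K)/0.01520 = -11800 W
(Negative Q ⇒ heat flows inward; heat gain = 11800 W.)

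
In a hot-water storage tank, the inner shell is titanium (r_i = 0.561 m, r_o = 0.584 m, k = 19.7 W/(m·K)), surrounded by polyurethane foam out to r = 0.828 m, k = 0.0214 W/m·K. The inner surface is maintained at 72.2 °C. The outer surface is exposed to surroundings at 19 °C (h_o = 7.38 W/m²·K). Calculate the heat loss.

Series thermal resistances, inner to outer:
  R_titanium = (1/0.561 − 1/0.584)/(4πk) = 0.07020/(4π·19.7) = 2.836×10^-4 K/W
  R_polyurethane foam = (1/0.584 − 1/0.828)/(4πk) = 0.5046/(4π·0.0214) = 1.876 K/W
  R_conv,out = 1/(4πr²h) = 1/(4π·0.828²·7.38) = 0.01573 K/W
ΣR = 2.836×10^-4 + 1.876 + 0.01573 = 1.892 K/W
Q = ΔT/ΣR = (72.2 °C − 19 °C)/1.892 = 28.1 W

Q = 28.1 W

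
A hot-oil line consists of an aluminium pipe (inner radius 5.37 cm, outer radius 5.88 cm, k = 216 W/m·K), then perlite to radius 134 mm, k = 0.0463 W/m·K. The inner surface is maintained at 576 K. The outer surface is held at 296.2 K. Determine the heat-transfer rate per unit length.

Treat each layer as a resistance in series:
  R'_aluminium = ln(0.0588/0.0537)/(2πk) = 0.09073/(2π·216) = 6.685×10^-5 m·K/W
  R'_perlite = ln(0.134/0.0588)/(2πk) = 0.8237/(2π·0.0463) = 2.831 m·K/W
ΣR = 6.685×10^-5 + 2.831 = 2.831 m·K/W
Q' = ΔT/ΣR = (576 K − 296.2 K)/2.831 = 98.8 W/m

Q' = 98.8 W/m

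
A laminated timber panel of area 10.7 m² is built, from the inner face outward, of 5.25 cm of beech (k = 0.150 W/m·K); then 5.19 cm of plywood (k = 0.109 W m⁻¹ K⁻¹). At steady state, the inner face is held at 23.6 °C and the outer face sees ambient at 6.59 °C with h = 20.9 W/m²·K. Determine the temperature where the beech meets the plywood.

T = 16.8 °C

Series thermal resistances, inner to outer:
  R_beech = L/(kA) = 0.0525/(0.150·10.7) = 0.03271 K/W
  R_plywood = L/(kA) = 0.0519/(0.109·10.7) = 0.04450 K/W
  R_conv,out = 1/(hA) = 1/(20.9·10.7) = 0.004472 K/W
ΣR = 0.03271 + 0.04450 + 0.004472 = 0.08168 K/W
Q = ΔT/ΣR = (23.6 °C − 6.59 °C)/0.08168 = 208.3 W
From the inner boundary to the beech/plywood interface, ΣR_partial = 0.03271 K/W.
T_interface = T_in − Q·ΣR_partial = 23.6 °C − (208.3)(0.03271) = 16.8 °C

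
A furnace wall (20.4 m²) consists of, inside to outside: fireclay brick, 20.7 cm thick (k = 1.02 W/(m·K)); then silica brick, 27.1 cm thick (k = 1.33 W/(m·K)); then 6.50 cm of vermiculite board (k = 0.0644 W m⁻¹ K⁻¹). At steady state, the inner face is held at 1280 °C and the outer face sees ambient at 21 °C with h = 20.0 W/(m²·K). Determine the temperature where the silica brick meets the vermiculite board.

T = 931 °C

Resistance network (inner→outer):
  R_fireclay brick = L/(kA) = 0.207/(1.02·20.4) = 0.009948 K/W
  R_silica brick = L/(kA) = 0.271/(1.33·20.4) = 0.009988 K/W
  R_vermiculite board = L/(kA) = 0.0650/(0.0644·20.4) = 0.04948 K/W
  R_conv,out = 1/(hA) = 1/(20.0·20.4) = 0.002451 K/W
ΣR = 0.009948 + 0.009988 + 0.04948 + 0.002451 = 0.07187 K/W
Q = ΔT/ΣR = (1280 °C − 21 °C)/0.07187 = 17520 W
From the inner boundary to the silica brick/vermiculite board interface, ΣR_partial = 0.01994 K/W.
T_interface = T_in − Q·ΣR_partial = 1280 °C − (17520)(0.01994) = 931 °C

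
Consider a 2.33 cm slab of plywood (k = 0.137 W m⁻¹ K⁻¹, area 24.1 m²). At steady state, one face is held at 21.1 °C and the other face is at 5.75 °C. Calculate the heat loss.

Q = kA·ΔT/L = 0.137 × 24.1 × |21.1 °C − 5.75 °C| / 0.0233 = 2180 W

Q = 2.18 kW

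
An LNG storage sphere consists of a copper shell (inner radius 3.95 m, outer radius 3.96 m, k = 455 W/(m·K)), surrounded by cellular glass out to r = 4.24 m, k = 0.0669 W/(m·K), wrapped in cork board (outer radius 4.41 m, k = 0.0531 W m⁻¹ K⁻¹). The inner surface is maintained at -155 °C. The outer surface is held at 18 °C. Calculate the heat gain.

Q = 5170 W

Resistance network (inner→outer):
  R_copper = (1/3.95 − 1/3.96)/(4πk) = 6.393×10^-4/(4π·455) = 1.118×10^-7 K/W
  R_cellular glass = (1/3.96 − 1/4.24)/(4πk) = 0.01668/(4π·0.0669) = 0.01984 K/W
  R_cork board = (1/4.24 − 1/4.41)/(4πk) = 0.009092/(4π·0.0531) = 0.01363 K/W
ΣR = 1.118×10^-7 + 0.01984 + 0.01363 = 0.03347 K/W
Q = ΔT/ΣR = (-155 °C − 18 °C)/0.03347 = -5170 W
(Negative Q ⇒ heat flows inward; heat gain = 5170 W.)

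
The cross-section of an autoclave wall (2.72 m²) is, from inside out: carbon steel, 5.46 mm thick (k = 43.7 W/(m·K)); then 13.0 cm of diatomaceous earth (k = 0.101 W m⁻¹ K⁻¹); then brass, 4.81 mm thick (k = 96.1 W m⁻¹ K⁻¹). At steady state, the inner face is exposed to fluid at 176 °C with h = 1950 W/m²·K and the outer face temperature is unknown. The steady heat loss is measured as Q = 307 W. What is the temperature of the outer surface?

T_out = 30.6 °C

Series resistances:
  R_conv,in = 1/(hA) = 1/(1950·2.72) = 1.885×10^-4 K/W
  R_carbon steel = L/(kA) = 0.00546/(43.7·2.72) = 4.593×10^-5 K/W
  R_diatomaceous earth = L/(kA) = 0.130/(0.101·2.72) = 0.4732 K/W
  R_brass = L/(kA) = 0.00481/(96.1·2.72) = 1.840×10^-5 K/W
ΣR = 0.4735 K/W
ΔT = Q·ΣR = 307 × 0.4735 = 145.4 K
Heat flows outward, so T_out = T_in − ΔT = 176 − 145.4 = 30.6 °C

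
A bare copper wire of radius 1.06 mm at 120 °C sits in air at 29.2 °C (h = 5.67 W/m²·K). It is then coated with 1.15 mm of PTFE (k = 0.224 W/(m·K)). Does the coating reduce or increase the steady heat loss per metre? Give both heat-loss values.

Critical radius for a cylinder: r_cr = k/h = 0.0395 m = 3.95 cm.
Outer radius after coating: r₂ = 0.00106 + 0.00115 = 0.00221 m.
Since r₁ < r_cr and r₂ ≤ r_cr, the coating moves toward the maximum at r_cr — heat loss rises.
Bare: R = 1/(2πr₁h) = 26.48 m·K/W; Q = 90.8/26.48 = 3.43 W/m.
Coated: R = R_cond + R_conv = 13.22 m·K/W; Q = 90.8/13.22 = 6.87 W/m.

increases: 3.43 → 6.87 W/m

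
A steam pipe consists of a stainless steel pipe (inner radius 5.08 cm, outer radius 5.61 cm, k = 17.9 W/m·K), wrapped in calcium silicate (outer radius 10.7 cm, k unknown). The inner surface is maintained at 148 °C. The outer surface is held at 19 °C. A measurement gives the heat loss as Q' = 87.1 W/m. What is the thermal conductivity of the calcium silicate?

ΣR = ΔT/Q' = |148 − 19|/87.1 = 1.481 m·K/W
Known resistances:
  R'_stainless steel = ln(0.0561/0.0508)/(2πk) = 0.09924/(2π·17.9) = 8.824×10^-4 m·K/W
R_calcium silicate = ΣR − ΣR_known = 1.481 − 8.824×10^-4 = 1.480 m·K/W
ln(r₂/r₁)/(2πk) = 1.480 ⇒ k = 0.6457/(2π·1.480) = 0.0694 W/m·K

k = 0.0694 W/m·K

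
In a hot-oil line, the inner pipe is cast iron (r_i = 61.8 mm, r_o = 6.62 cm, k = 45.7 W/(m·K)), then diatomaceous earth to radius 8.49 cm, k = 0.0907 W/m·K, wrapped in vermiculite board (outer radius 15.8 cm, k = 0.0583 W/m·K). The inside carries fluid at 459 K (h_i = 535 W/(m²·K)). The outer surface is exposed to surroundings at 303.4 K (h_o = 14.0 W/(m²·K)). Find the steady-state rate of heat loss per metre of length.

Treat each layer as a resistance in series:
  R'_conv,in = 1/(2πr h) = 1/(2π·0.0618·535) = 0.004814 m·K/W
  R'_cast iron = ln(0.0662/0.0618)/(2πk) = 0.06878/(2π·45.7) = 2.395×10^-4 m·K/W
  R'_diatomaceous earth = ln(0.0849/0.0662)/(2πk) = 0.2488/(2π·0.0907) = 0.4366 m·K/W
  R'_vermiculite board = ln(0.158/0.0849)/(2πk) = 0.6211/(2π·0.0583) = 1.696 m·K/W
  R'_conv,out = 1/(2πr h) = 1/(2π·0.158·14.0) = 0.07195 m·K/W
ΣR = 0.004814 + 2.395×10^-4 + 0.4366 + 1.696 + 0.07195 = 2.210 m·K/W
Q' = ΔT/ΣR = (459 K − 303.4 K)/2.210 = 70.4 W/m

Q' = 70.4 W/m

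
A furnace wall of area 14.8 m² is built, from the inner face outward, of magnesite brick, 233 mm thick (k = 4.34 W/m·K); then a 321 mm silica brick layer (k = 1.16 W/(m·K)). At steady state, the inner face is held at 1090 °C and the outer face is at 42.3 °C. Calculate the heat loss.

Series thermal resistances, inner to outer:
  R_magnesite brick = L/(kA) = 0.233/(4.34·14.8) = 0.003627 K/W
  R_silica brick = L/(kA) = 0.321/(1.16·14.8) = 0.01870 K/W
ΣR = 0.003627 + 0.01870 = 0.02233 K/W
Q = ΔT/ΣR = (1090 °C − 42.3 °C)/0.02233 = 46900 W

Q = 46.9 kW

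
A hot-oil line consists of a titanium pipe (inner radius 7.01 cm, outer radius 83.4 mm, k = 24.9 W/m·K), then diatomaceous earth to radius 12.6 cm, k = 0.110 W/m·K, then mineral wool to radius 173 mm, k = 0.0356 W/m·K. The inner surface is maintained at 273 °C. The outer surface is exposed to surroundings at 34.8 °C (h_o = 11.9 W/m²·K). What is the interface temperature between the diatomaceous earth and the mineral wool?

T = 205 °C

Resistance network (inner→outer):
  R'_titanium = ln(0.0834/0.0701)/(2πk) = 0.1737/(2π·24.9) = 0.001110 m·K/W
  R'_diatomaceous earth = ln(0.126/0.0834)/(2πk) = 0.4126/(2π·0.110) = 0.5970 m·K/W
  R'_mineral wool = ln(0.173/0.126)/(2πk) = 0.3170/(2π·0.0356) = 1.417 m·K/W
  R'_conv,out = 1/(2πr h) = 1/(2π·0.173·11.9) = 0.07731 m·K/W
ΣR = 0.001110 + 0.5970 + 1.417 + 0.07731 = 2.092 m·K/W
Q' = ΔT/ΣR = (273 °C − 34.8 °C)/2.092 = 113.9 W/m
From the inner boundary to the diatomaceous earth/mineral wool interface, ΣR_partial = 0.5981 m·K/W.
T_interface = T_in − Q'·ΣR_partial = 273 °C − (113.9)(0.5981) = 205 °C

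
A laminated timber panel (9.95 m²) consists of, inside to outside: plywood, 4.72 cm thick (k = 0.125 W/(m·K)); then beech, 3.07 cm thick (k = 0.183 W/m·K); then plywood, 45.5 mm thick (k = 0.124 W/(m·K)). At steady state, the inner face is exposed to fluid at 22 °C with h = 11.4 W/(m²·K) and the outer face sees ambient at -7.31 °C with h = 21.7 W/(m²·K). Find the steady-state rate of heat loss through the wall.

Treat each layer as a resistance in series:
  R_conv,in = 1/(hA) = 1/(11.4·9.95) = 0.008816 K/W
  R_plywood = L/(kA) = 0.0472/(0.125·9.95) = 0.03795 K/W
  R_beech = L/(kA) = 0.0307/(0.183·9.95) = 0.01686 K/W
  R_plywood = L/(kA) = 0.0455/(0.124·9.95) = 0.03688 K/W
  R_conv,out = 1/(hA) = 1/(21.7·9.95) = 0.004631 K/W
ΣR = 0.008816 + 0.03795 + 0.01686 + 0.03688 + 0.004631 = 0.1051 K/W
Q = ΔT/ΣR = (22 °C − -7.31 °C)/0.1051 = 279 W

Q = 279 W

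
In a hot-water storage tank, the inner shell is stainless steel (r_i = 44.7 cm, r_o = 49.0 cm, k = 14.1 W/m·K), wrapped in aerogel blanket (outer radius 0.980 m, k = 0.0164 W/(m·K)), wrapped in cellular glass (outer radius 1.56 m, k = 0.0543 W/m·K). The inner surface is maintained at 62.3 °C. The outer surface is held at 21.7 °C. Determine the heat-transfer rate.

Q = 7.37 W

Treat each layer as a resistance in series:
  R_stainless steel = (1/0.447 − 1/0.490)/(4πk) = 0.1963/(4π·14.1) = 0.001108 K/W
  R_aerogel blanket = (1/0.490 − 1/0.980)/(4πk) = 1.020/(4π·0.0164) = 4.951 K/W
  R_cellular glass = (1/0.980 − 1/1.56)/(4πk) = 0.3794/(4π·0.0543) = 0.5560 K/W
ΣR = 0.001108 + 4.951 + 0.5560 = 5.508 K/W
Q = ΔT/ΣR = (62.3 °C − 21.7 °C)/5.508 = 7.37 W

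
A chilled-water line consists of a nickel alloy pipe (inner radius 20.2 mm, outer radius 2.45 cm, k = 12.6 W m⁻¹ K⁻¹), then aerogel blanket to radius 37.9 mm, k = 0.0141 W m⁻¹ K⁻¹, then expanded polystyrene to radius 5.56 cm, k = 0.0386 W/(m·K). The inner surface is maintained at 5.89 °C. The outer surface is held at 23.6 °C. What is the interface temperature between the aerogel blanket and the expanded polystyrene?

T = 19.3 °C

Treat each layer as a resistance in series:
  R'_nickel alloy = ln(0.0245/0.0202)/(2πk) = 0.1930/(2π·12.6) = 0.002438 m·K/W
  R'_aerogel blanket = ln(0.0379/0.0245)/(2πk) = 0.4363/(2π·0.0141) = 4.925 m·K/W
  R'_expanded polystyrene = ln(0.0556/0.0379)/(2πk) = 0.3832/(2π·0.0386) = 1.580 m·K/W
ΣR = 0.002438 + 4.925 + 1.580 = 6.507 m·K/W
Q' = ΔT/ΣR = (5.89 °C − 23.6 °C)/6.507 = -2.722 W/m
From the inner boundary to the aerogel blanket/expanded polystyrene interface, ΣR_partial = 4.927 m·K/W.
T_interface = T_in − Q'·ΣR_partial = 5.89 °C − (-2.722)(4.927) = 19.3 °C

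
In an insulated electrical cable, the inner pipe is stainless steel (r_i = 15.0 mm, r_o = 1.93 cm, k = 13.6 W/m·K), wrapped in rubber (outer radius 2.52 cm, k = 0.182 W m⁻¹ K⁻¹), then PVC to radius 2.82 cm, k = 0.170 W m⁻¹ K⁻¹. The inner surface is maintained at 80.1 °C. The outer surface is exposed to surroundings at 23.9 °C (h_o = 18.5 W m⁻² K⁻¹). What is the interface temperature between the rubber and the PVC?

Series thermal resistances, inner to outer:
  R'_stainless steel = ln(0.0193/0.0150)/(2πk) = 0.2521/(2π·13.6) = 0.002950 m·K/W
  R'_rubber = ln(0.0252/0.0193)/(2πk) = 0.2667/(2π·0.182) = 0.2333 m·K/W
  R'_PVC = ln(0.0282/0.0252)/(2πk) = 0.1125/(2π·0.170) = 0.1053 m·K/W
  R'_conv,out = 1/(2πr h) = 1/(2π·0.0282·18.5) = 0.3051 m·K/W
ΣR = 0.002950 + 0.2333 + 0.1053 + 0.3051 = 0.6466 m·K/W
Q' = ΔT/ΣR = (80.1 °C − 23.9 °C)/0.6466 = 86.92 W/m
From the inner boundary to the rubber/PVC interface, ΣR_partial = 0.2363 m·K/W.
T_interface = T_in − Q'·ΣR_partial = 80.1 °C − (86.92)(0.2363) = 59.6 °C

T = 59.6 °C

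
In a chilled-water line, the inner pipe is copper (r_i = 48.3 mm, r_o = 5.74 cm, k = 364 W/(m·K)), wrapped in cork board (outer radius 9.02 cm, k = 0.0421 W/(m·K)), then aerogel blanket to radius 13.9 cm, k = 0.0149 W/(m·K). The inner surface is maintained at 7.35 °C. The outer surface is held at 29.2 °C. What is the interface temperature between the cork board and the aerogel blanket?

T = 13.3 °C

Treat each layer as a resistance in series:
  R'_copper = ln(0.0574/0.0483)/(2πk) = 0.1726/(2π·364) = 7.547×10^-5 m·K/W
  R'_cork board = ln(0.0902/0.0574)/(2πk) = 0.4520/(2π·0.0421) = 1.709 m·K/W
  R'_aerogel blanket = ln(0.139/0.0902)/(2πk) = 0.4324/(2π·0.0149) = 4.619 m·K/W
ΣR = 7.547×10^-5 + 1.709 + 4.619 = 6.328 m·K/W
Q' = ΔT/ΣR = (7.35 °C − 29.2 °C)/6.328 = -3.453 W/m
From the inner boundary to the cork board/aerogel blanket interface, ΣR_partial = 1.709 m·K/W.
T_interface = T_in − Q'·ΣR_partial = 7.35 °C − (-3.453)(1.709) = 13.3 °C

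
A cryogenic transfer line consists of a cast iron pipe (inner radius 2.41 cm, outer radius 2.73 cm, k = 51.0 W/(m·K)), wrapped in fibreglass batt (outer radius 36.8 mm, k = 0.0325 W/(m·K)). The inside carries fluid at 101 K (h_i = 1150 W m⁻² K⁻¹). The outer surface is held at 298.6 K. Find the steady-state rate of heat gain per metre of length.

Q' = 135 W/m

Resistance network (inner→outer):
  R'_conv,in = 1/(2πr h) = 1/(2π·0.0241·1150) = 0.005743 m·K/W
  R'_cast iron = ln(0.0273/0.0241)/(2πk) = 0.1247/(2π·51.0) = 3.891×10^-4 m·K/W
  R'_fibreglass batt = ln(0.0368/0.0273)/(2πk) = 0.2986/(2π·0.0325) = 1.462 m·K/W
ΣR = 0.005743 + 3.891×10^-4 + 1.462 = 1.468 m·K/W
Q' = ΔT/ΣR = (101 K − 298.6 K)/1.468 = -135 W/m
(Negative Q' ⇒ heat flows inward; heat gain = 135 W/m.)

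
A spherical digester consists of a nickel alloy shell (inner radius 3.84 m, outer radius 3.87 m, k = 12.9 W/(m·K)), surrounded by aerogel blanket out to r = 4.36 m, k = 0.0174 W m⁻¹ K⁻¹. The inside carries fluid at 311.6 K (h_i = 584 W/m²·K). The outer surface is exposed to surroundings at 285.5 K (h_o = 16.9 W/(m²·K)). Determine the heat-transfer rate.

Resistance network (inner→outer):
  R_conv,in = 1/(4πr²h) = 1/(4π·3.84²·584) = 9.241×10^-6 K/W
  R_nickel alloy = (1/3.84 − 1/3.87)/(4πk) = 0.002019/(4π·12.9) = 1.245×10^-5 K/W
  R_aerogel blanket = (1/3.87 − 1/4.36)/(4πk) = 0.02904/(4π·0.0174) = 0.1328 K/W
  R_conv,out = 1/(4πr²h) = 1/(4π·4.36²·16.9) = 2.477×10^-4 K/W
ΣR = 9.241×10^-6 + 1.245×10^-5 + 0.1328 + 2.477×10^-4 = 0.1331 K/W
Q = ΔT/ΣR = (311.6 K − 285.5 K)/0.1331 = 196 W

Q = 196 W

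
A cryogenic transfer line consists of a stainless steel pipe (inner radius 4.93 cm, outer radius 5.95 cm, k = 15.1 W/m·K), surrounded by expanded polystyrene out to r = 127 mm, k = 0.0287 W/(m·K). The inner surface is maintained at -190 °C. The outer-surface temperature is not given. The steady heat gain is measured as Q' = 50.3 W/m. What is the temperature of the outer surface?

T_out = 21.6 °C

Sum the resistances:
  R'_stainless steel = ln(0.0595/0.0493)/(2πk) = 0.1881/(2π·15.1) = 0.001982 m·K/W
  R'_expanded polystyrene = ln(0.127/0.0595)/(2πk) = 0.7582/(2π·0.0287) = 4.205 m·K/W
ΣR = 4.207 m·K/W
ΔT = Q'·ΣR = 50.3 × 4.207 = 211.6 K
Heat flows inward, so T_out = T_in + ΔT = -190 + 211.6 = 21.6 °C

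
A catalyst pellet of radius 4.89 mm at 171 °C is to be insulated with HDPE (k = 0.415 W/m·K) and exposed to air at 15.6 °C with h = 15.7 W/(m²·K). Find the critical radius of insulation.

r_cr = 5.29 cm

For a sphere, r_cr = 2k_ins/h = 2·0.415/15.7 = 0.0529 m = 5.29 cm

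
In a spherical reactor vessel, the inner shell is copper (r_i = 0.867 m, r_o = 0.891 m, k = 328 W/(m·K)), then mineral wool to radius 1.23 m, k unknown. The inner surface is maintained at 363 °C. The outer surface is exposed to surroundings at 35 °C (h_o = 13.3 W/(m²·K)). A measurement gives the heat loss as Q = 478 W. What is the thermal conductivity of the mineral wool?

k = 0.0361 W/m·K

ΣR = ΔT/Q = |363 − 35|/478 = 0.6862 K/W
Known resistances:
  R_copper = (1/0.867 − 1/0.891)/(4πk) = 0.03107/(4π·328) = 7.538×10^-6 K/W
  R_conv,out = 1/(4πr²h) = 1/(4π·1.23²·13.3) = 0.003955 K/W
R_mineral wool = ΣR − ΣR_known = 0.6862 − 0.003963 = 0.6822 K/W
(1/r₁−1/r₂)/(4πk) = 0.6822 ⇒ k = 0.3093/(4π·0.6822) = 0.0361 W/m·K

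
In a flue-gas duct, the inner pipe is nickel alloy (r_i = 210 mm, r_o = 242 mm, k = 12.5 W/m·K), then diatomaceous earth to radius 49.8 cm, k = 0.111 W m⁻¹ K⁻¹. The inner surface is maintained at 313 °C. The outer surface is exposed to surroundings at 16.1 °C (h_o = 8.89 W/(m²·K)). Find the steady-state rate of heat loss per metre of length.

Q' = 277 W/m

Resistance network (inner→outer):
  R'_nickel alloy = ln(0.242/0.210)/(2πk) = 0.1418/(2π·12.5) = 0.001806 m·K/W
  R'_diatomaceous earth = ln(0.498/0.242)/(2πk) = 0.7217/(2π·0.111) = 1.035 m·K/W
  R'_conv,out = 1/(2πr h) = 1/(2π·0.498·8.89) = 0.03595 m·K/W
ΣR = 0.001806 + 1.035 + 0.03595 = 1.073 m·K/W
Q' = ΔT/ΣR = (313 °C − 16.1 °C)/1.073 = 277 W/m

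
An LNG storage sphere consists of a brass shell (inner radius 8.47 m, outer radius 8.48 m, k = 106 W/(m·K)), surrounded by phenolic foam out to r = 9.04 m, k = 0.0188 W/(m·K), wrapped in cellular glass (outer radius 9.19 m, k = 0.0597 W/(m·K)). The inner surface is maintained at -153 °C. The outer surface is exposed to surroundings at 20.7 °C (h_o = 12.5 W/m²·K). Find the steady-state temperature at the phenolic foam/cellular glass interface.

T = 7.8 °C

Series thermal resistances, inner to outer:
  R_brass = (1/8.47 − 1/8.48)/(4πk) = 1.392×10^-4/(4π·106) = 1.045×10^-7 K/W
  R_phenolic foam = (1/8.48 − 1/9.04)/(4πk) = 0.007305/(4π·0.0188) = 0.03092 K/W
  R_cellular glass = (1/9.04 − 1/9.19)/(4πk) = 0.001806/(4π·0.0597) = 0.002407 K/W
  R_conv,out = 1/(4πr²h) = 1/(4π·9.19²·12.5) = 7.538×10^-5 K/W
ΣR = 1.045×10^-7 + 0.03092 + 0.002407 + 7.538×10^-5 = 0.03340 K/W
Q = ΔT/ΣR = (-153 °C − 20.7 °C)/0.03340 = -5201 W
From the inner boundary to the phenolic foam/cellular glass interface, ΣR_partial = 0.03092 K/W.
T_interface = T_in − Q·ΣR_partial = -153 °C − (-5201)(0.03092) = 7.8 °C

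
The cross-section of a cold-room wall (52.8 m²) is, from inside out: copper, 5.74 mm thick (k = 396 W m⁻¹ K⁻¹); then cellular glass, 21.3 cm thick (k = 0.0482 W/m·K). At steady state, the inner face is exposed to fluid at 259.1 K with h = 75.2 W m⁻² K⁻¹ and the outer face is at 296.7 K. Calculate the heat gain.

Resistance network (inner→outer):
  R_conv,in = 1/(hA) = 1/(75.2·52.8) = 2.519×10^-4 K/W
  R_copper = L/(kA) = 0.00574/(396·52.8) = 2.745×10^-7 K/W
  R_cellular glass = L/(kA) = 0.213/(0.0482·52.8) = 0.08369 K/W
ΣR = 2.519×10^-4 + 2.745×10^-7 + 0.08369 = 0.08394 K/W
Q = ΔT/ΣR = (259.1 K − 296.7 K)/0.08394 = -448 W
(Negative Q ⇒ heat flows inward; heat gain = 448 W.)

Q = 448 W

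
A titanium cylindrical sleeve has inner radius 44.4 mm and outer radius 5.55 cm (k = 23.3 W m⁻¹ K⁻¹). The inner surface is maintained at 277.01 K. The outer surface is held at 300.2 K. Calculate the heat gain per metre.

Q' = 15.2 kW/m

Q' = 2πk·ΔT/ln(r₂/r₁) = 2π × 23.3 × 23.19 / ln(0.0555/0.0444) = 15200 W/m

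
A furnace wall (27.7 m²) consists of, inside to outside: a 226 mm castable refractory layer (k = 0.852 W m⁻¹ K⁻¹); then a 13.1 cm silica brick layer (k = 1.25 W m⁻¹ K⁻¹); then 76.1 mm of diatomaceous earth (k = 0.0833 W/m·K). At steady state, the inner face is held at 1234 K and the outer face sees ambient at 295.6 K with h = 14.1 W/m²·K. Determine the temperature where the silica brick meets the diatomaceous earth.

Treat each layer as a resistance in series:
  R_castable refractory = L/(kA) = 0.226/(0.852·27.7) = 0.009576 K/W
  R_silica brick = L/(kA) = 0.131/(1.25·27.7) = 0.003783 K/W
  R_diatomaceous earth = L/(kA) = 0.0761/(0.0833·27.7) = 0.03298 K/W
  R_conv,out = 1/(hA) = 1/(14.1·27.7) = 0.002560 K/W
ΣR = 0.009576 + 0.003783 + 0.03298 + 0.002560 = 0.04890 K/W
Q = ΔT/ΣR = (1234 K − 295.6 K)/0.04890 = 19190 W
From the inner boundary to the silica brick/diatomaceous earth interface, ΣR_partial = 0.01336 K/W.
T_interface = T_in − Q·ΣR_partial = 1234 K − (19190)(0.01336) = 978 K

T = 978 K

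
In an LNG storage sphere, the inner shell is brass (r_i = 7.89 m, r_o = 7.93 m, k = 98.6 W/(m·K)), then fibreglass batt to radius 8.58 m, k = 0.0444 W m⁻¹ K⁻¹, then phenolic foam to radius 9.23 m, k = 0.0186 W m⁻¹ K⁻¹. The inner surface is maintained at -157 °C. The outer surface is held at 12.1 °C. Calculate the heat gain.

Q = 3240 W

Treat each layer as a resistance in series:
  R_brass = (1/7.89 − 1/7.93)/(4πk) = 6.393×10^-4/(4π·98.6) = 5.160×10^-7 K/W
  R_fibreglass batt = (1/7.93 − 1/8.58)/(4πk) = 0.009553/(4π·0.0444) = 0.01712 K/W
  R_phenolic foam = (1/8.58 − 1/9.23)/(4πk) = 0.008208/(4π·0.0186) = 0.03512 K/W
ΣR = 5.160×10^-7 + 0.01712 + 0.03512 = 0.05224 K/W
Q = ΔT/ΣR = (-157 °C − 12.1 °C)/0.05224 = -3240 W
(Negative Q ⇒ heat flows inward; heat gain = 3240 W.)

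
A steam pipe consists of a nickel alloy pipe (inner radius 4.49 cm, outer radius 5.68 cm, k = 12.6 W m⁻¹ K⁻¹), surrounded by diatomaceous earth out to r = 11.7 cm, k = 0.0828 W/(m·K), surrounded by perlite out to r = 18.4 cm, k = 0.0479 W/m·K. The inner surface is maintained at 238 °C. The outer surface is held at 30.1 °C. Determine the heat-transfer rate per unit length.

Treat each layer as a resistance in series:
  R'_nickel alloy = ln(0.0568/0.0449)/(2πk) = 0.2351/(2π·12.6) = 0.002970 m·K/W
  R'_diatomaceous earth = ln(0.117/0.0568)/(2πk) = 0.7226/(2π·0.0828) = 1.389 m·K/W
  R'_perlite = ln(0.184/0.117)/(2πk) = 0.4528/(2π·0.0479) = 1.504 m·K/W
ΣR = 0.002970 + 1.389 + 1.504 = 2.896 m·K/W
Q' = ΔT/ΣR = (238 °C − 30.1 °C)/2.896 = 71.8 W/m

Q' = 71.8 W/m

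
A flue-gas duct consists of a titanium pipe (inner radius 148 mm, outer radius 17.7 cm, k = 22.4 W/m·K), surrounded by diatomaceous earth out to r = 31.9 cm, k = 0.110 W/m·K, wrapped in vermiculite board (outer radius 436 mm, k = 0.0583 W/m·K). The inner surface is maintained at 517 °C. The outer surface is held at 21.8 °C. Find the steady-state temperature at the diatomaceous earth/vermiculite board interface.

Treat each layer as a resistance in series:
  R'_titanium = ln(0.177/0.148)/(2πk) = 0.1789/(2π·22.4) = 0.001271 m·K/W
  R'_diatomaceous earth = ln(0.319/0.177)/(2πk) = 0.5890/(2π·0.110) = 0.8523 m·K/W
  R'_vermiculite board = ln(0.436/0.319)/(2πk) = 0.3125/(2π·0.0583) = 0.8530 m·K/W
ΣR = 0.001271 + 0.8523 + 0.8530 = 1.707 m·K/W
Q' = ΔT/ΣR = (517 °C − 21.8 °C)/1.707 = 290.1 W/m
From the inner boundary to the diatomaceous earth/vermiculite board interface, ΣR_partial = 0.8536 m·K/W.
T_interface = T_in − Q'·ΣR_partial = 517 °C − (290.1)(0.8536) = 269 °C

T = 269 °C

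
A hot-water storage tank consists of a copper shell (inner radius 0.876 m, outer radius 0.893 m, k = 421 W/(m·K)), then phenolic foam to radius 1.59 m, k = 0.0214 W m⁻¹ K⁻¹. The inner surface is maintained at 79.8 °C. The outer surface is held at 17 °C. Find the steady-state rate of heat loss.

Treat each layer as a resistance in series:
  R_copper = (1/0.876 − 1/0.893)/(4πk) = 0.02173/(4π·421) = 4.108×10^-6 K/W
  R_phenolic foam = (1/0.893 − 1/1.59)/(4πk) = 0.4909/(4π·0.0214) = 1.825 K/W
ΣR = 4.108×10^-6 + 1.825 = 1.825 K/W
Q = ΔT/ΣR = (79.8 °C − 17 °C)/1.825 = 34.4 W

Q = 34.4 W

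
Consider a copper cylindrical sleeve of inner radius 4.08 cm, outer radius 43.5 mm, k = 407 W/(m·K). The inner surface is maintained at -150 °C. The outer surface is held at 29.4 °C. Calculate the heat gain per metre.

Q' = 2πk·ΔT/ln(r₂/r₁) = 2π × 407 × 179.4 / ln(0.0435/0.0408) = 7.16×10^6 W/m

Q' = 7160 kW/m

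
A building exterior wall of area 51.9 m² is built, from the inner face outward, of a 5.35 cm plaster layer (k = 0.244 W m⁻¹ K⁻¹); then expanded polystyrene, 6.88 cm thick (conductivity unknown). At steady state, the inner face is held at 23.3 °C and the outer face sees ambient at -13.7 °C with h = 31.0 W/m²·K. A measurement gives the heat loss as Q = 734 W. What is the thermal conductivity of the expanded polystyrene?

ΣR = ΔT/Q = |23.3 − -13.7|/734 = 0.05041 K/W
Known resistances:
  R_plaster = L/(kA) = 0.0535/(0.244·51.9) = 0.004225 K/W
  R_conv,out = 1/(hA) = 1/(31.0·51.9) = 6.215×10^-4 K/W
R_expanded polystyrene = ΣR − ΣR_known = 0.05041 − 0.004846 = 0.04556 K/W
L/(kA) = 0.04556 ⇒ k = 0.0688/(0.04556·51.9) = 0.0291 W/m·K

k = 0.0291 W/m·K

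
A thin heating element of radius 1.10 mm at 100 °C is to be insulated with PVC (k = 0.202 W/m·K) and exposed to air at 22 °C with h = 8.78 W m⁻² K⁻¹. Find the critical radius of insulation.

r_cr = 2.30 cm

For a cylinder, r_cr = k_ins/h = 0.202/8.78 = 0.0230 m = 2.30 cm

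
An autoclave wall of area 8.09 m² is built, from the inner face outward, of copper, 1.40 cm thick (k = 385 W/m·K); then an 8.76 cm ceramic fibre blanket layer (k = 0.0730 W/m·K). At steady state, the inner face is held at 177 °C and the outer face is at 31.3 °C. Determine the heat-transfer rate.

Treat each layer as a resistance in series:
  R_copper = L/(kA) = 0.0140/(385·8.09) = 4.495×10^-6 K/W
  R_ceramic fibre blanket = L/(kA) = 0.0876/(0.0730·8.09) = 0.1483 K/W
ΣR = 4.495×10^-6 + 0.1483 = 0.1483 K/W
Q = ΔT/ΣR = (177 °C − 31.3 °C)/0.1483 = 982 W

Q = 982 W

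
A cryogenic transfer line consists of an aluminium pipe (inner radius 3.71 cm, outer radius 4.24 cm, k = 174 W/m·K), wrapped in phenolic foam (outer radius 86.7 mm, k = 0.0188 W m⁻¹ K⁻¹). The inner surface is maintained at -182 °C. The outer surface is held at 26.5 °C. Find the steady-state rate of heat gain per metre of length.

Treat each layer as a resistance in series:
  R'_aluminium = ln(0.0424/0.0371)/(2πk) = 0.1335/(2π·174) = 1.221×10^-4 m·K/W
  R'_phenolic foam = ln(0.0867/0.0424)/(2πk) = 0.7153/(2π·0.0188) = 6.056 m·K/W
ΣR = 1.221×10^-4 + 6.056 = 6.056 m·K/W
Q' = ΔT/ΣR = (-182 °C − 26.5 °C)/6.056 = -34.4 W/m
(Negative Q' ⇒ heat flows inward; heat gain = 34.4 W/m.)

Q' = 34.4 W/m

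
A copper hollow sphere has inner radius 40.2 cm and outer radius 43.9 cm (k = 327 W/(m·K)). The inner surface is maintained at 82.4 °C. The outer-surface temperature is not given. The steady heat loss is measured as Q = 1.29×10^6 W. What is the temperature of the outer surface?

Series resistances:
  R_copper = (1/0.402 − 1/0.439)/(4πk) = 0.2097/(4π·327) = 5.102×10^-5 K/W
ΣR = 5.102×10^-5 K/W
ΔT = Q·ΣR = 1.29×10^6 × 5.102×10^-5 = 65.82 K
Heat flows outward, so T_out = T_in − ΔT = 82.4 − 65.82 = 16.6 °C

T_out = 16.6 °C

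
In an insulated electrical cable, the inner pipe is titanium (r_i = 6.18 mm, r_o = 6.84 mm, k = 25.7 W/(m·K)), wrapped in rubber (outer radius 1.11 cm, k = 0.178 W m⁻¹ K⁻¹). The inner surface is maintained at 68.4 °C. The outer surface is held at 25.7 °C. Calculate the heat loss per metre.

Resistance network (inner→outer):
  R'_titanium = ln(0.00684/0.00618)/(2πk) = 0.1015/(2π·25.7) = 6.284×10^-4 m·K/W
  R'_rubber = ln(0.0111/0.00684)/(2πk) = 0.4842/(2π·0.178) = 0.4329 m·K/W
ΣR = 6.284×10^-4 + 0.4329 = 0.4335 m·K/W
Q' = ΔT/ΣR = (68.4 °C − 25.7 °C)/0.4335 = 98.5 W/m

Q' = 98.5 W/m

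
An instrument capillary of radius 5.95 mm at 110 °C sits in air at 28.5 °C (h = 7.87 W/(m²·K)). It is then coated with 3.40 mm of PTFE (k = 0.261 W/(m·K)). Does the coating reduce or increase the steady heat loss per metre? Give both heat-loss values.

Critical radius for a cylinder: r_cr = k/h = 0.0332 m = 3.32 cm.
Outer radius after coating: r₂ = 0.00595 + 0.00340 = 0.00935 m.
Since r₁ < r_cr and r₂ ≤ r_cr, the coating moves toward the maximum at r_cr — heat loss rises.
Bare: R = 1/(2πr₁h) = 3.399 m·K/W; Q = 81.5/3.399 = 24.0 W/m.
Coated: R = R_cond + R_conv = 2.439 m·K/W; Q = 81.5/2.439 = 33.4 W/m.

increases: 24.0 → 33.4 W/m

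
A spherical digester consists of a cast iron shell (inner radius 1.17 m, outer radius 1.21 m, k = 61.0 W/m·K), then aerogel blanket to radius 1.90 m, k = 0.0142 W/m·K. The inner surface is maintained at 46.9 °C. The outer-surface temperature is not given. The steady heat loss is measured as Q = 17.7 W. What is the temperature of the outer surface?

T_out = 17.1 °C

Sum the resistances:
  R_cast iron = (1/1.17 − 1/1.21)/(4πk) = 0.02825/(4π·61.0) = 3.686×10^-5 K/W
  R_aerogel blanket = (1/1.21 − 1/1.90)/(4πk) = 0.3001/(4π·0.0142) = 1.682 K/W
ΣR = 1.682 K/W
ΔT = Q·ΣR = 17.7 × 1.682 = 29.77 K
Heat flows outward, so T_out = T_in − ΔT = 46.9 − 29.77 = 17.1 °C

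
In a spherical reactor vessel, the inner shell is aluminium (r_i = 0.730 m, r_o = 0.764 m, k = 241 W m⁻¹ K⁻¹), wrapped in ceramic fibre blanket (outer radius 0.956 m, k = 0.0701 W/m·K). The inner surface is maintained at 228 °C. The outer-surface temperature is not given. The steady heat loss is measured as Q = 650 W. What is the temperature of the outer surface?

T_out = 34.0 °C

Sum the resistances:
  R_aluminium = (1/0.730 − 1/0.764)/(4πk) = 0.06096/(4π·241) = 2.013×10^-5 K/W
  R_ceramic fibre blanket = (1/0.764 − 1/0.956)/(4πk) = 0.2629/(4π·0.0701) = 0.2984 K/W
ΣR = 0.2984 K/W
ΔT = Q·ΣR = 650 × 0.2984 = 194.0 K
Heat flows outward, so T_out = T_in − ΔT = 228 − 194.0 = 34.0 °C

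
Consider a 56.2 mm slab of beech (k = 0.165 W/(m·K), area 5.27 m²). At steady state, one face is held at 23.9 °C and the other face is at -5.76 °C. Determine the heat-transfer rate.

Q = 459 W

Q = kA·ΔT/L = 0.165 × 5.27 × |23.9 °C − -5.76 °C| / 0.0562 = 459 W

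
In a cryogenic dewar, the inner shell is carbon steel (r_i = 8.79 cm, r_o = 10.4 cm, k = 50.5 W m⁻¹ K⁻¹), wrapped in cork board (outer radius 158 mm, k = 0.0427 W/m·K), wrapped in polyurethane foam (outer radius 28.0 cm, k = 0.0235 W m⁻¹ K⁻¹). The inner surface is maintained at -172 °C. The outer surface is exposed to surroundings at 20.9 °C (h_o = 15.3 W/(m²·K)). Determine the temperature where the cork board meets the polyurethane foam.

Resistance network (inner→outer):
  R_carbon steel = (1/0.0879 − 1/0.104)/(4πk) = 1.761/(4π·50.5) = 0.002775 K/W
  R_cork board = (1/0.104 − 1/0.158)/(4πk) = 3.286/(4π·0.0427) = 6.124 K/W
  R_polyurethane foam = (1/0.158 − 1/0.280)/(4πk) = 2.758/(4π·0.0235) = 9.338 K/W
  R_conv,out = 1/(4πr²h) = 1/(4π·0.280²·15.3) = 0.06634 K/W
ΣR = 0.002775 + 6.124 + 9.338 + 0.06634 = 15.53 K/W
Q = ΔT/ΣR = (-172 °C − 20.9 °C)/15.53 = -12.42 W
From the inner boundary to the cork board/polyurethane foam interface, ΣR_partial = 6.127 K/W.
T_interface = T_in − Q·ΣR_partial = -172 °C − (-12.42)(6.127) = -95.9 °C

T = -95.9 °C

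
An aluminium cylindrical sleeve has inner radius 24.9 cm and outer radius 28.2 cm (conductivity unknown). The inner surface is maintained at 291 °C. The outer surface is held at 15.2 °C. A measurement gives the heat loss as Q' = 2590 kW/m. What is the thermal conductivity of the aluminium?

k = 186 W/m·K

ΣR = ΔT/Q' = |291 − 15.2|/2.59×10^6 = 1.065×10^-4 m·K/W
ln(r₂/r₁)/(2πk) = 1.065×10^-4 ⇒ k = 0.1245/(2π·1.065×10^-4) = 186 W/m·K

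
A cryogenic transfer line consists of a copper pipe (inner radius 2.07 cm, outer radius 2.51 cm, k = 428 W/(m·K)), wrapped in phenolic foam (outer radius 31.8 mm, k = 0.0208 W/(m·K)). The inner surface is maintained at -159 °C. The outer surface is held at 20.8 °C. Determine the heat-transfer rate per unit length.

Q' = 99.3 W/m

Treat each layer as a resistance in series:
  R'_copper = ln(0.0251/0.0207)/(2πk) = 0.1927/(2π·428) = 7.167×10^-5 m·K/W
  R'_phenolic foam = ln(0.0318/0.0251)/(2πk) = 0.2366/(2π·0.0208) = 1.810 m·K/W
ΣR = 7.167×10^-5 + 1.810 = 1.810 m·K/W
Q' = ΔT/ΣR = (-159 °C − 20.8 °C)/1.810 = -99.3 W/m
(Negative Q' ⇒ heat flows inward; heat gain = 99.3 W/m.)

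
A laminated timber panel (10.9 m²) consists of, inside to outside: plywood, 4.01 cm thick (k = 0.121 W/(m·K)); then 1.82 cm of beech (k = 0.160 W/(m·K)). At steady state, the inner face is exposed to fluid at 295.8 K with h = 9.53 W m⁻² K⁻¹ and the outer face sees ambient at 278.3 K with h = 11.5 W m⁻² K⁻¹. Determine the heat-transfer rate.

Q = 299 W

Resistance network (inner→outer):
  R_conv,in = 1/(hA) = 1/(9.53·10.9) = 0.009627 K/W
  R_plywood = L/(kA) = 0.0401/(0.121·10.9) = 0.03040 K/W
  R_beech = L/(kA) = 0.0182/(0.160·10.9) = 0.01044 K/W
  R_conv,out = 1/(hA) = 1/(11.5·10.9) = 0.007978 K/W
ΣR = 0.009627 + 0.03040 + 0.01044 + 0.007978 = 0.05844 K/W
Q = ΔT/ΣR = (295.8 K − 278.3 K)/0.05844 = 299 W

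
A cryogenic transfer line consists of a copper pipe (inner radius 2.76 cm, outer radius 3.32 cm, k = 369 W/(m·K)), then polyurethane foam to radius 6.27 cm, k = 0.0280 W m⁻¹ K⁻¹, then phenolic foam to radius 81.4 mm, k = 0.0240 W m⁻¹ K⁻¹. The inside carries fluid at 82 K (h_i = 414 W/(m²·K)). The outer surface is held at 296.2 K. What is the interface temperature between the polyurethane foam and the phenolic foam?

T = 227.0 K

Treat each layer as a resistance in series:
  R'_conv,in = 1/(2πr h) = 1/(2π·0.0276·414) = 0.01393 m·K/W
  R'_copper = ln(0.0332/0.0276)/(2πk) = 0.1847/(2π·369) = 7.968×10^-5 m·K/W
  R'_polyurethane foam = ln(0.0627/0.0332)/(2πk) = 0.6358/(2π·0.0280) = 3.614 m·K/W
  R'_phenolic foam = ln(0.0814/0.0627)/(2πk) = 0.2610/(2π·0.0240) = 1.731 m·K/W
ΣR = 0.01393 + 7.968×10^-5 + 3.614 + 1.731 = 5.359 m·K/W
Q' = ΔT/ΣR = (82 K − 296.2 K)/5.359 = -39.97 W/m
From the inner boundary to the polyurethane foam/phenolic foam interface, ΣR_partial = 3.628 m·K/W.
T_interface = T_in − Q'·ΣR_partial = 82 K − (-39.97)(3.628) = 227.0 K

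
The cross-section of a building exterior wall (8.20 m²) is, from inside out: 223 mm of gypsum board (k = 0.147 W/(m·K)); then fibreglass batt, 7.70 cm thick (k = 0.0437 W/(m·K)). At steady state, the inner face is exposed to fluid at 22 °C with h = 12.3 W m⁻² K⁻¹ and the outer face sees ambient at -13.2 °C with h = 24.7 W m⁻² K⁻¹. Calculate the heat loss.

Q = 84.9 W

Series thermal resistances, inner to outer:
  R_conv,in = 1/(hA) = 1/(12.3·8.20) = 0.009915 K/W
  R_gypsum board = L/(kA) = 0.223/(0.147·8.20) = 0.1850 K/W
  R_fibreglass batt = L/(kA) = 0.0770/(0.0437·8.20) = 0.2149 K/W
  R_conv,out = 1/(hA) = 1/(24.7·8.20) = 0.004937 K/W
ΣR = 0.009915 + 0.1850 + 0.2149 + 0.004937 = 0.4148 K/W
Q = ΔT/ΣR = (22 °C − -13.2 °C)/0.4148 = 84.9 W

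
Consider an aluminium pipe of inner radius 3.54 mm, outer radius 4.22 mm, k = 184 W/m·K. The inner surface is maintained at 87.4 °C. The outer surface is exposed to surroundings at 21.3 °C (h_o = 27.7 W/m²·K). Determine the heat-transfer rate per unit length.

Q' = 48.5 W/m

Treat each layer as a resistance in series:
  R'_aluminium = ln(0.00422/0.00354)/(2πk) = 0.1757/(2π·184) = 1.520×10^-4 m·K/W
  R'_conv,out = 1/(2πr h) = 1/(2π·0.00422·27.7) = 1.362 m·K/W
ΣR = 1.520×10^-4 + 1.362 = 1.362 m·K/W
Q' = ΔT/ΣR = (87.4 °C − 21.3 °C)/1.362 = 48.5 W/m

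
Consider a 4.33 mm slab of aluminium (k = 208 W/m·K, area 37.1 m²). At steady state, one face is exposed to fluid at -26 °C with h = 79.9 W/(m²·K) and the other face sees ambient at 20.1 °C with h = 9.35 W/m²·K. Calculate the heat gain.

Q = 14.3 kW

Resistance network (inner→outer):
  R_conv,in = 1/(hA) = 1/(79.9·37.1) = 3.373×10^-4 K/W
  R_aluminium = L/(kA) = 0.00433/(208·37.1) = 5.611×10^-7 K/W
  R_conv,out = 1/(hA) = 1/(9.35·37.1) = 0.002883 K/W
ΣR = 3.373×10^-4 + 5.611×10^-7 + 0.002883 = 0.003221 K/W
Q = ΔT/ΣR = (-26 °C − 20.1 °C)/0.003221 = -14300 W
(Negative Q ⇒ heat flows inward; heat gain = 14300 W.)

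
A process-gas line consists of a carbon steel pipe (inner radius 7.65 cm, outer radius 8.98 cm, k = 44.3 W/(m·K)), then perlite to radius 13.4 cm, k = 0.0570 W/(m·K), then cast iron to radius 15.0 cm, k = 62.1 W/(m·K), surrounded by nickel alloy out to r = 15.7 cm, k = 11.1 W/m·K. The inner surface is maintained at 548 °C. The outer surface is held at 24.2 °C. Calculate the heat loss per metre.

Q' = 468 W/m

Treat each layer as a resistance in series:
  R'_carbon steel = ln(0.0898/0.0765)/(2πk) = 0.1603/(2π·44.3) = 5.759×10^-4 m·K/W
  R'_perlite = ln(0.134/0.0898)/(2πk) = 0.4003/(2π·0.0570) = 1.118 m·K/W
  R'_cast iron = ln(0.150/0.134)/(2πk) = 0.1128/(2π·62.1) = 2.891×10^-4 m·K/W
  R'_nickel alloy = ln(0.157/0.150)/(2πk) = 0.04561/(2π·11.1) = 6.540×10^-4 m·K/W
ΣR = 5.759×10^-4 + 1.118 + 2.891×10^-4 + 6.540×10^-4 = 1.120 m·K/W
Q' = ΔT/ΣR = (548 °C − 24.2 °C)/1.120 = 468 W/m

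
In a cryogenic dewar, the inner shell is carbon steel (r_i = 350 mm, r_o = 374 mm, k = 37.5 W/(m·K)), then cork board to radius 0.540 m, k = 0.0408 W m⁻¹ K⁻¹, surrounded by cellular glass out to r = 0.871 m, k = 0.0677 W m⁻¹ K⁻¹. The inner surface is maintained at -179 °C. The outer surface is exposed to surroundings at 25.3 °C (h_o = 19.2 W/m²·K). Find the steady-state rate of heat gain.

Treat each layer as a resistance in series:
  R_carbon steel = (1/0.350 − 1/0.374)/(4πk) = 0.1833/(4π·37.5) = 3.891×10^-4 K/W
  R_cork board = (1/0.374 − 1/0.540)/(4πk) = 0.8219/(4π·0.0408) = 1.603 K/W
  R_cellular glass = (1/0.540 − 1/0.871)/(4πk) = 0.7037/(4π·0.0677) = 0.8272 K/W
  R_conv,out = 1/(4πr²h) = 1/(4π·0.871²·19.2) = 0.005463 K/W
ΣR = 3.891×10^-4 + 1.603 + 0.8272 + 0.005463 = 2.436 K/W
Q = ΔT/ΣR = (-179 °C − 25.3 °C)/2.436 = -83.9 W
(Negative Q ⇒ heat flows inward; heat gain = 83.9 W.)

Q = 83.9 W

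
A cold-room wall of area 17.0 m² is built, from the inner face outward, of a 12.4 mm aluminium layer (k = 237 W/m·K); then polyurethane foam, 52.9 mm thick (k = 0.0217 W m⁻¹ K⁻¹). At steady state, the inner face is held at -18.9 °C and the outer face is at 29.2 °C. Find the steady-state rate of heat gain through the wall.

Treat each layer as a resistance in series:
  R_aluminium = L/(kA) = 0.0124/(237·17.0) = 3.078×10^-6 K/W
  R_polyurethane foam = L/(kA) = 0.0529/(0.0217·17.0) = 0.1434 K/W
ΣR = 3.078×10^-6 + 0.1434 = 0.1434 K/W
Q = ΔT/ΣR = (-18.9 °C − 29.2 °C)/0.1434 = -335 W
(Negative Q ⇒ heat flows inward; heat gain = 335 W.)

Q = 335 W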